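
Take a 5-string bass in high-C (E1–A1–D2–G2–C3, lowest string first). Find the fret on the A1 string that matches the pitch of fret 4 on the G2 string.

14

Fret 4 on G2 is MIDI 43 + 4 = 47 (B2). On the A1 string (open MIDI 33), that pitch is 47 − 33 = fret 14.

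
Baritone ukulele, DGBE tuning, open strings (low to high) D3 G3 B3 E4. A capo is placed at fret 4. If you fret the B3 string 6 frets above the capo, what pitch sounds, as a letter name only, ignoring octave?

A

The capo raises the open B3 by 4 semitones to D#4; fretting 6 more gives B3 + 4 + 6 = B3 + 10 semitones, landing on A.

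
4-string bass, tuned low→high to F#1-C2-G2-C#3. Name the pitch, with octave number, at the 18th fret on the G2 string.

Each fret is one semitone, so G2 + 18 = C#4.
(Equivalently spelled Db4.)

C#4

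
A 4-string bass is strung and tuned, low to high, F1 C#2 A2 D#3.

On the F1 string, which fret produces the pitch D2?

9

D2 is 9 semitones above the open F1 (F–F#–G–G#–A–A#–B–C–C#–D), so it sits at fret 9.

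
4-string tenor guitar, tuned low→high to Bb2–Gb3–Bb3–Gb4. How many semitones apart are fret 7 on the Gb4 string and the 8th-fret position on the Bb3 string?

7 semitones

Gb4 at fret 7 → Db5 (MIDI 73); Bb3 at fret 8 → Gb4 (MIDI 66).
73 − 66 = 7, so the two pitches are 7 semitones apart, with Db5 the higher.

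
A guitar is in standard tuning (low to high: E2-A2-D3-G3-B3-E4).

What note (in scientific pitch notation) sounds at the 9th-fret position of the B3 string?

G#4

The open B3 string plus 9 semitones: B–C–C#–D–D#–E–F–F#–G–G#.
The walk passes from B into C once, so the octave number goes from 3 to 4.
(Equivalently spelled Ab4.)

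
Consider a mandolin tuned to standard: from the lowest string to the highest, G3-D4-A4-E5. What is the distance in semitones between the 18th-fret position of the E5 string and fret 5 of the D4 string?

27 semitones

E5 at fret 18 → A#6 (MIDI 94); D4 at fret 5 → G4 (MIDI 67).
94 − 67 = 27, so the two pitches are 27 semitones apart, with A#6 the higher.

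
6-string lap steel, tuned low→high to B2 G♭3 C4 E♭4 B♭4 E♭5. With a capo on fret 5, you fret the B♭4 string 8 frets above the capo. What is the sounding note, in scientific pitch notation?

The capo raises the open B♭4 by 5 semitones to E♭5; fretting 8 more gives B♭4 + 5 + 8 = B♭4 + 13 semitones = B5.

B5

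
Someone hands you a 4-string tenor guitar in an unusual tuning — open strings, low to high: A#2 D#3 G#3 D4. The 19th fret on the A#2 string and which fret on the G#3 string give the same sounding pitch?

A#2 at fret 19 is A#2 + 19 semitones = F4.
The open G#3 string is 10 semitones above the open A#2, so the same pitch on the G#3 string lies at fret 19 − 10 = 9.

9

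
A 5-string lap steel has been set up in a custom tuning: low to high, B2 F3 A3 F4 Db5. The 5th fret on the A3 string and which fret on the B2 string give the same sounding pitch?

15

A3 at fret 5 is A3 + 5 semitones = D4.
The open B2 string is 10 semitones below the open A3, so the same pitch on the B2 string lies at fret 5 + 10 = 15.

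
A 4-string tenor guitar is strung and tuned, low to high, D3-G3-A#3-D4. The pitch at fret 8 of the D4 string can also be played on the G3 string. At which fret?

15

Fret 8 on D4 is MIDI 62 + 8 = 70 (A#4). On the G3 string (open MIDI 55), that pitch is 70 − 55 = fret 15.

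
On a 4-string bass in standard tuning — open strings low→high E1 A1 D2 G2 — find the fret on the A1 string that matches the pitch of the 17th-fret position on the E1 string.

12

E1 at fret 17 is E1 + 17 semitones = A2.
The open A1 string is 5 semitones above the open E1, so the same pitch on the A1 string lies at fret 17 − 5 = 12.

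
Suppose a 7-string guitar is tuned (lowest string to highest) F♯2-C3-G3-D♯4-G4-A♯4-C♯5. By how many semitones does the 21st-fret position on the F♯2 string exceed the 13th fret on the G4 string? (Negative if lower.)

-17 semitones

F♯2 at fret 21 → D♯4 (MIDI 63); G4 at fret 13 → G♯5 (MIDI 80).
63 − 80 = -17, so the two pitches are 17 semitones apart.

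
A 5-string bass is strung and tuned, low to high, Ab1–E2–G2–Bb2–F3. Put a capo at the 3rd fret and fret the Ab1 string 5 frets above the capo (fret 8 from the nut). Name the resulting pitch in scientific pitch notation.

E2

The capo raises the open Ab1 by 3 semitones to B1; fretting 5 more gives Ab1 + 3 + 5 = Ab1 + 8 semitones = E2.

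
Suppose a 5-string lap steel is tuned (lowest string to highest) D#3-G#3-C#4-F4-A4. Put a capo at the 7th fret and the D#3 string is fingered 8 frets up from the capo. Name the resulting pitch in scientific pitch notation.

F#4

The capo raises the open D#3 by 7 semitones to A#3; fretting 8 more gives D#3 + 7 + 8 = D#3 + 15 semitones = F#4.
(Also written Gb.)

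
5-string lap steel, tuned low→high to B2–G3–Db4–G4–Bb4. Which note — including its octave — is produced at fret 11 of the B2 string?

Bb3

Each fret is one semitone, so B2 + 11 = Bb3.
(Equivalently spelled A#3.)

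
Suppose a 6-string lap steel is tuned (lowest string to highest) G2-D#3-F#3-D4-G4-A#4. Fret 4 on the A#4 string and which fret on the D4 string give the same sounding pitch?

Fret 4 on A#4 is MIDI 70 + 4 = 74 (D5). On the D4 string (open MIDI 62), that pitch is 74 − 62 = fret 12.

12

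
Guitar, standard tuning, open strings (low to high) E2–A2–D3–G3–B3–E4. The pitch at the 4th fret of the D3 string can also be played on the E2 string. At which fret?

14

Fret 4 on D3 is MIDI 50 + 4 = 54 (F♯3). On the E2 string (open MIDI 40), that pitch is 54 − 40 = fret 14.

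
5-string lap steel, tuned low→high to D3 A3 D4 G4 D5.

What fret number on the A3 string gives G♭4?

G♭4 is 9 semitones above the open A3 (A–Bb–B–C–Db–D–Eb–E–F–Gb), so it sits at fret 9.

9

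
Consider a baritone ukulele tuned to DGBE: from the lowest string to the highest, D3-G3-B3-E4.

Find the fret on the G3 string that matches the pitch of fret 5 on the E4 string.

E4 at fret 5 is E4 + 5 semitones = A4.
The open G3 string is 9 semitones below the open E4, so the same pitch on the G3 string lies at fret 5 + 9 = 14.

14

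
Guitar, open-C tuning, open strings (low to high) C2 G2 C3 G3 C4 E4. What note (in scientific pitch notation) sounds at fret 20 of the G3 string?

The open G3 string plus 20 semitones: G–G#–A–A#–…–C#–D–D#.
The walk passes from B into C 2 times, so the octave number goes from 3 to 5.

D#5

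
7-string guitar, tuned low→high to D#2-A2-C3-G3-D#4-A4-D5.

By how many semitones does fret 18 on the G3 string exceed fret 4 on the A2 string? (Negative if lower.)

G3 at fret 18 → C#5 (MIDI 73); A2 at fret 4 → C#3 (MIDI 49).
73 − 49 = 24, so the two pitches are 24 semitones apart.

24 semitones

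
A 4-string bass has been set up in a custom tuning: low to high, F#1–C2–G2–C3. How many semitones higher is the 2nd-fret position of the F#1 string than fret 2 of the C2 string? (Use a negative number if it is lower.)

F#1 at fret 2 → G#1 (MIDI 32); C2 at fret 2 → D2 (MIDI 38).
32 − 38 = -6, so the two pitches are 6 semitones apart.

-6 semitones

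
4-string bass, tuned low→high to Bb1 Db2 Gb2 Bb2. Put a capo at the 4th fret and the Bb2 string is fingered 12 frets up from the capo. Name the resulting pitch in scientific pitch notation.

D4

The capo raises the open Bb2 by 4 semitones to D3; fretting 12 more gives Bb2 + 4 + 12 = Bb2 + 16 semitones = D4.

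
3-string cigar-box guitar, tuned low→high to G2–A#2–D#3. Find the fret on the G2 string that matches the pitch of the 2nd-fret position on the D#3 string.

D#3 at fret 2 is D#3 + 2 semitones = F3.
The open G2 string is 8 semitones below the open D#3, so the same pitch on the G2 string lies at fret 2 + 8 = 10.

10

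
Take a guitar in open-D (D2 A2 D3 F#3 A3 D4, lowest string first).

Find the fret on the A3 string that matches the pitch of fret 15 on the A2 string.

3

Fret 15 on A2 is MIDI 45 + 15 = 60 (C4). On the A3 string (open MIDI 57), that pitch is 60 − 57 = fret 3.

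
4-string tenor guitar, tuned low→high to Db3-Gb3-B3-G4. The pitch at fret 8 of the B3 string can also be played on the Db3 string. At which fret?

18

Fret 8 on B3 is MIDI 59 + 8 = 67 (G4). On the Db3 string (open MIDI 49), that pitch is 67 − 49 = fret 18.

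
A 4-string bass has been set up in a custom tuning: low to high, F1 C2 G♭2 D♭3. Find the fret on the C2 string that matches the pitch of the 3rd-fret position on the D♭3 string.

16

D♭3 at fret 3 is D♭3 + 3 semitones = E3.
The open C2 string is 13 semitones below the open D♭3, so the same pitch on the C2 string lies at fret 3 + 13 = 16.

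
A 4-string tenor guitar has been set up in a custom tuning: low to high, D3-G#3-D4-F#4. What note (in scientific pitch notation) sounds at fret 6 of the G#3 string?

D4

G#3 is MIDI 56. Adding 6 gives 62, which is D4.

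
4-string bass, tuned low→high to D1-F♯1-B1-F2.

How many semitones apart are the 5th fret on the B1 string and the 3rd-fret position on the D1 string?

11 semitones

B1 at fret 5 → E2 (MIDI 40); D1 at fret 3 → F1 (MIDI 29).
40 − 29 = 11, so the two pitches are 11 semitones apart, with E2 the higher.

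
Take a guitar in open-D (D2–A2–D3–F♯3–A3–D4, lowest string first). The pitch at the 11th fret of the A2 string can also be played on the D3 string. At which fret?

Fret 11 on A2 is MIDI 45 + 11 = 56 (G♯3). On the D3 string (open MIDI 50), that pitch is 56 − 50 = fret 6.

6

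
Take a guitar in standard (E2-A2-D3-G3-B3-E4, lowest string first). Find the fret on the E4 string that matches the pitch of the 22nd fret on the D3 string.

D3 at fret 22 is D3 + 22 semitones = C5.
The open E4 string is 14 semitones above the open D3, so the same pitch on the E4 string lies at fret 22 − 14 = 8.

8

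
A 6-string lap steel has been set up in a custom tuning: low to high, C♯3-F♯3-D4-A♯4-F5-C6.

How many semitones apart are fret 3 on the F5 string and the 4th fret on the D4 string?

F5 at fret 3 → G♯5 (MIDI 80); D4 at fret 4 → F♯4 (MIDI 66).
80 − 66 = 14, so the two pitches are 14 semitones apart, with G♯5 the higher.

14 semitones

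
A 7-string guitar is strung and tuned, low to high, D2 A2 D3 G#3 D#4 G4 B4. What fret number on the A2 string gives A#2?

1

A#2 is 1 semitone above the open A2 (A–A#), so it sits at fret 1.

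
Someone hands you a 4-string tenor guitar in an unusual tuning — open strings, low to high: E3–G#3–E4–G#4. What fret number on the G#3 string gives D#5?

19

D#5 is 19 semitones above the open G#3 (G#–A–A#–B–…–C#–D–D#), so it sits at fret 19.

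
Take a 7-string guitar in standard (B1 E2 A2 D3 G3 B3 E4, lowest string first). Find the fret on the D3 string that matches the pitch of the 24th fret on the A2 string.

19

Fret 24 on A2 is MIDI 45 + 24 = 69 (A4). On the D3 string (open MIDI 50), that pitch is 69 − 50 = fret 19.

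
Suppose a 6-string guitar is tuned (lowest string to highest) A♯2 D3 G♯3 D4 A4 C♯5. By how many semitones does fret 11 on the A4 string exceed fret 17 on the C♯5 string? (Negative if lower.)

A4 at fret 11 → G♯5 (MIDI 80); C♯5 at fret 17 → F♯6 (MIDI 90).
80 − 90 = -10, so the two pitches are 10 semitones apart.

-10 semitones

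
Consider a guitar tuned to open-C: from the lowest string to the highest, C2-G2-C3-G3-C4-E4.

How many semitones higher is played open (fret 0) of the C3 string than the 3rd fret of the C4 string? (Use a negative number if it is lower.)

-15 semitones

C3 at fret 0 → C3 (MIDI 48); C4 at fret 3 → D#4 (MIDI 63).
48 − 63 = -15, so the two pitches are 15 semitones apart.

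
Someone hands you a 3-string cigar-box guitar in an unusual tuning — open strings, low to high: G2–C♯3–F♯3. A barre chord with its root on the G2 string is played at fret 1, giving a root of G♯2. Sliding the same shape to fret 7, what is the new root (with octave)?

Moving from fret 1 to fret 7 shifts the root by 6 semitones.
G♯2 up 6 semitones is D3.

D3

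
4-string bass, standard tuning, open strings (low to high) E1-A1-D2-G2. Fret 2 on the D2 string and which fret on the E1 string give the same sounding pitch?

12

Fret 2 on D2 is MIDI 38 + 2 = 40 (E2). On the E1 string (open MIDI 28), that pitch is 40 − 28 = fret 12.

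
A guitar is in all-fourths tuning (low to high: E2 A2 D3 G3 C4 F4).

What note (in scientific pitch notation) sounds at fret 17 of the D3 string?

G4

Each fret is one semitone, so D3 + 17 = G4.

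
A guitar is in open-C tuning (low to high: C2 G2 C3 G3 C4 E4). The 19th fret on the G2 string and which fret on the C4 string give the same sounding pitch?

2

Fret 19 on G2 is MIDI 43 + 19 = 62 (D4). On the C4 string (open MIDI 60), that pitch is 62 − 60 = fret 2.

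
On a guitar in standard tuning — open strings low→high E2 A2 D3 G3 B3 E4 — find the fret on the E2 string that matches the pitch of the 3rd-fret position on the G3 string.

18

G3 at fret 3 is G3 + 3 semitones = A#3.
The open E2 string is 15 semitones below the open G3, so the same pitch on the E2 string lies at fret 3 + 15 = 18.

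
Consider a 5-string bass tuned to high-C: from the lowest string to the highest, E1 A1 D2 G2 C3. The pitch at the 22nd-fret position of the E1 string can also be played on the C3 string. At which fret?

2

Fret 22 on E1 is MIDI 28 + 22 = 50 (D3). On the C3 string (open MIDI 48), that pitch is 50 − 48 = fret 2.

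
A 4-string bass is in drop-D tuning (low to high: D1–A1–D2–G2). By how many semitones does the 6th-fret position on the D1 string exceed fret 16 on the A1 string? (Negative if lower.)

-17 semitones

D1 at fret 6 → G♯1 (MIDI 32); A1 at fret 16 → C♯3 (MIDI 49).
32 − 49 = -17, so the two pitches are 17 semitones apart.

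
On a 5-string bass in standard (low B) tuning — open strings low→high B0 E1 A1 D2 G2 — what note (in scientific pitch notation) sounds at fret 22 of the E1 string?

E1 is MIDI 28. Adding 22 gives 50, which is D3.

D3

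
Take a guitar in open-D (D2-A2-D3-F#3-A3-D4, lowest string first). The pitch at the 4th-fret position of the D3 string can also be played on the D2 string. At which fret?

Fret 4 on D3 is MIDI 50 + 4 = 54 (F#3). On the D2 string (open MIDI 38), that pitch is 54 − 38 = fret 16.

16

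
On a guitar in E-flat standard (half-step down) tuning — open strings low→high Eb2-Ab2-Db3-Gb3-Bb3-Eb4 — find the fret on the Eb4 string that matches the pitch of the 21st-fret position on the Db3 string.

Fret 21 on Db3 is MIDI 49 + 21 = 70 (Bb4). On the Eb4 string (open MIDI 63), that pitch is 70 − 63 = fret 7.

7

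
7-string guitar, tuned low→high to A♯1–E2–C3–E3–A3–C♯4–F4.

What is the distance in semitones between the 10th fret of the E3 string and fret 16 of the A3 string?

E3 at fret 10 → D4 (MIDI 62); A3 at fret 16 → C♯5 (MIDI 73).
62 − 73 = -11, so the two pitches are 11 semitones apart, with C♯5 the higher.

11 semitones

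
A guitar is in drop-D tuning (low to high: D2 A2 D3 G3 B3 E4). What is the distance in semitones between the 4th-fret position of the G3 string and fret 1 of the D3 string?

G3 at fret 4 → B3 (MIDI 59); D3 at fret 1 → D#3 (MIDI 51).
59 − 51 = 8, so the two pitches are 8 semitones apart, with B3 the higher.

8 semitones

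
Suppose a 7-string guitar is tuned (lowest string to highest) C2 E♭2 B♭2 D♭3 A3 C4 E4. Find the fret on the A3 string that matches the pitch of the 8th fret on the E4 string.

15

E4 at fret 8 is E4 + 8 semitones = C5.
The open A3 string is 7 semitones below the open E4, so the same pitch on the A3 string lies at fret 8 + 7 = 15.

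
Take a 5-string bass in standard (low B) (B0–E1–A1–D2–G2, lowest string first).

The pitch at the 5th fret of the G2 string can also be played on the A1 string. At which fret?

15

Fret 5 on G2 is MIDI 43 + 5 = 48 (C3). On the A1 string (open MIDI 33), that pitch is 48 − 33 = fret 15.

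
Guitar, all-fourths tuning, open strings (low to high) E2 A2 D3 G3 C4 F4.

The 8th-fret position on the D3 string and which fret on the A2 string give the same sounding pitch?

13

Fret 8 on D3 is MIDI 50 + 8 = 58 (A#3). On the A2 string (open MIDI 45), that pitch is 58 − 45 = fret 13.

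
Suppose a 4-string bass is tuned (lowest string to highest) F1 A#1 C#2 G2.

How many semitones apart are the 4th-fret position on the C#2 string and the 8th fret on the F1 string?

4 semitones

C#2 at fret 4 → F2 (MIDI 41); F1 at fret 8 → C#2 (MIDI 37).
41 − 37 = 4, so the two pitches are 4 semitones apart, with F2 the higher.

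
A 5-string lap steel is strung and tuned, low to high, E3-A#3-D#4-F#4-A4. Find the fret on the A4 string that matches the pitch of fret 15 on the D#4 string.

Fret 15 on D#4 is MIDI 63 + 15 = 78 (F#5). On the A4 string (open MIDI 69), that pitch is 78 − 69 = fret 9.

9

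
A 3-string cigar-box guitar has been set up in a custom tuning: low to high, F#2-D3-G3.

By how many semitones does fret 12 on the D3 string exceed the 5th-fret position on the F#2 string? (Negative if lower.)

15 semitones

D3 at fret 12 → D4 (MIDI 62); F#2 at fret 5 → B2 (MIDI 47).
62 − 47 = 15, so the two pitches are 15 semitones apart.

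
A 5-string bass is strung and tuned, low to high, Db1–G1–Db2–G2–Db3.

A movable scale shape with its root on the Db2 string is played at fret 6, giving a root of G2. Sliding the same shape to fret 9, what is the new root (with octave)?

Moving from fret 6 to fret 9 shifts the root by 3 semitones.
G2 up 3 semitones is Bb2.

Bb2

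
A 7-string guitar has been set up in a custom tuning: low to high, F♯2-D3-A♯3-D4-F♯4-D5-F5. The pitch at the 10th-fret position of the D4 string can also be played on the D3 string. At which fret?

D4 at fret 10 is D4 + 10 semitones = C5.
The open D3 string is 12 semitones below the open D4, so the same pitch on the D3 string lies at fret 10 + 12 = 22.

22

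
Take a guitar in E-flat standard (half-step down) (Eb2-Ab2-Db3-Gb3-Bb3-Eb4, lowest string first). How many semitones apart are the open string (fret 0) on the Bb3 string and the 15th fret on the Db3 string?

6 semitones

Bb3 at fret 0 → Bb3 (MIDI 58); Db3 at fret 15 → E4 (MIDI 64).
58 − 64 = -6, so the two pitches are 6 semitones apart, with E4 the higher.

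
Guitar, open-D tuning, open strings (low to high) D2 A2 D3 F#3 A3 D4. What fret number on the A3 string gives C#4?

4

C#4 is 4 semitones above the open A3 (A–A#–B–C–C#), so it sits at fret 4.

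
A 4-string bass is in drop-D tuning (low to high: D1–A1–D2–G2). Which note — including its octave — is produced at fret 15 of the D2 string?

F3

Each fret is one semitone, so D2 + 15 = F3.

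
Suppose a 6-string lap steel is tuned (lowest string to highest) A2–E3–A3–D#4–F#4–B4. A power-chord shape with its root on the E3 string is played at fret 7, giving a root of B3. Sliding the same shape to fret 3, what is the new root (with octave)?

Moving from fret 7 to fret 3 shifts the root by -4 semitones.
B3 down 4 semitones is G3.

G3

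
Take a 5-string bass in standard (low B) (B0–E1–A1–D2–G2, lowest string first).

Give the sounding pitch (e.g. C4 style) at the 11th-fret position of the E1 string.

The open E1 string plus 11 semitones: E–F–F#–G–…–C#–D–D#.
The walk passes from B into C once, so the octave number goes from 1 to 2.

D♯2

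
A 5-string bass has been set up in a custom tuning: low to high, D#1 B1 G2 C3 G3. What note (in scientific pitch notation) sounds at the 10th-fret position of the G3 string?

G3 is MIDI 55. Adding 10 gives 65, which is F4.

F4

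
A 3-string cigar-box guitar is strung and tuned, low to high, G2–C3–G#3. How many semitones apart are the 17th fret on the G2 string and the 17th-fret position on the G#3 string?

13 semitones

G2 at fret 17 → C4 (MIDI 60); G#3 at fret 17 → C#5 (MIDI 73).
60 − 73 = -13, so the two pitches are 13 semitones apart, with C#5 the higher.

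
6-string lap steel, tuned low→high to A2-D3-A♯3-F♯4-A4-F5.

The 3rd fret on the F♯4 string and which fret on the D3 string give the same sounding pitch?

19

F♯4 at fret 3 is F♯4 + 3 semitones = A4.
The open D3 string is 16 semitones below the open F♯4, so the same pitch on the D3 string lies at fret 3 + 16 = 19.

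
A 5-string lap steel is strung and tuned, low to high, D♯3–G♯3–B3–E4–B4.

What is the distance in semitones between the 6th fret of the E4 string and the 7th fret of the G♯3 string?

7 semitones

E4 at fret 6 → A♯4 (MIDI 70); G♯3 at fret 7 → D♯4 (MIDI 63).
70 − 63 = 7, so the two pitches are 7 semitones apart, with A♯4 the higher.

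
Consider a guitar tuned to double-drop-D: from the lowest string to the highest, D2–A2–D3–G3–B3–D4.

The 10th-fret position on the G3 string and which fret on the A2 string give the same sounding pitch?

Fret 10 on G3 is MIDI 55 + 10 = 65 (F4). On the A2 string (open MIDI 45), that pitch is 65 − 45 = fret 20.

20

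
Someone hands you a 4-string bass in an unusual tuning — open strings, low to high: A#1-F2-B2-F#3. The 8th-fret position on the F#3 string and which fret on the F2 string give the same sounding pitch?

Fret 8 on F#3 is MIDI 54 + 8 = 62 (D4). On the F2 string (open MIDI 41), that pitch is 62 − 41 = fret 21.

21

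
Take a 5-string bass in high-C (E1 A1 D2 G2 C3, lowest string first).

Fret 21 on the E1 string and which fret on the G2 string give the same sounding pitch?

E1 at fret 21 is E1 + 21 semitones = C#3.
The open G2 string is 15 semitones above the open E1, so the same pitch on the G2 string lies at fret 21 − 15 = 6.

6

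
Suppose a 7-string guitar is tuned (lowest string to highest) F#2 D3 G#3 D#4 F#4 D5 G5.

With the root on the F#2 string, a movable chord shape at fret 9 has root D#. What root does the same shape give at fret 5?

Moving from fret 9 to fret 5 shifts the root by -4 semitones.
D# down 4 semitones is B.

B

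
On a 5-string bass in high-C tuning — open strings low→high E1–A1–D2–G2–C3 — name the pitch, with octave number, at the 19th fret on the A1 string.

A1 is MIDI 33. Adding 19 gives 52, which is E3.

E3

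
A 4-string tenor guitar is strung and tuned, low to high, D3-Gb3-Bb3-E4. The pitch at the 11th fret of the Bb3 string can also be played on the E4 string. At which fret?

5

Bb3 at fret 11 is Bb3 + 11 semitones = A4.
The open E4 string is 6 semitones above the open Bb3, so the same pitch on the E4 string lies at fret 11 − 6 = 5.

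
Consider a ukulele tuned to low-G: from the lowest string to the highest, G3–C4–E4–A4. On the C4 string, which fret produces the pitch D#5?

15

D#5 is 15 semitones above the open C4 (C–C#–D–D#–…–C#–D–D#), so it sits at fret 15.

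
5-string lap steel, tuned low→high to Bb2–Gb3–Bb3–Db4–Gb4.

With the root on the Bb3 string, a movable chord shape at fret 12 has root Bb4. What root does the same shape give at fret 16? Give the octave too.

D5

Moving from fret 12 to fret 16 shifts the root by 4 semitones.
Bb4 up 4 semitones is D5.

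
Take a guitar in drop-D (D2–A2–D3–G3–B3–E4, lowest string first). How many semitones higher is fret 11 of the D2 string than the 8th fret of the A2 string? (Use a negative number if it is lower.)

-4 semitones

D2 at fret 11 → C♯3 (MIDI 49); A2 at fret 8 → F3 (MIDI 53).
49 − 53 = -4, so the two pitches are 4 semitones apart.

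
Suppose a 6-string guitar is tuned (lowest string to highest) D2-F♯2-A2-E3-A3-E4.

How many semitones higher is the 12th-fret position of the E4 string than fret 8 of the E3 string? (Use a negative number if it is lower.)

16 semitones

E4 at fret 12 → E5 (MIDI 76); E3 at fret 8 → C4 (MIDI 60).
76 − 60 = 16, so the two pitches are 16 semitones apart.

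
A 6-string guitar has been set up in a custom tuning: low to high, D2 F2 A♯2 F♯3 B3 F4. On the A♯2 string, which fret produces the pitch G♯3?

G♯3 is 10 semitones above the open A♯2 (A#–B–C–C#–…–F#–G–G#), so it sits at fret 10.

10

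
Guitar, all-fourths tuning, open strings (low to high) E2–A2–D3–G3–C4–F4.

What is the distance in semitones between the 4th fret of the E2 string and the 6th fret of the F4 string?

E2 at fret 4 → G#2 (MIDI 44); F4 at fret 6 → B4 (MIDI 71).
44 − 71 = -27, so the two pitches are 27 semitones apart, with B4 the higher.

27 semitones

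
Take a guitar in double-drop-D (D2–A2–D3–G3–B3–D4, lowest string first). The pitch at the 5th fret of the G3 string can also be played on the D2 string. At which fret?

G3 at fret 5 is G3 + 5 semitones = C4.
The open D2 string is 17 semitones below the open G3, so the same pitch on the D2 string lies at fret 5 + 17 = 22.

22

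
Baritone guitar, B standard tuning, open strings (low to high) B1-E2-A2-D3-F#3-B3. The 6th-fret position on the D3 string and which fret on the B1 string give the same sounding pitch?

D3 at fret 6 is D3 + 6 semitones = G#3.
The open B1 string is 15 semitones below the open D3, so the same pitch on the B1 string lies at fret 6 + 15 = 21.

21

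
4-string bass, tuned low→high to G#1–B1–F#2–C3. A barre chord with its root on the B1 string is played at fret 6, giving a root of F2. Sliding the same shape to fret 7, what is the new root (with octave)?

F#2

Moving from fret 6 to fret 7 shifts the root by 1 semitone.
F2 up 1 semitone is F#2.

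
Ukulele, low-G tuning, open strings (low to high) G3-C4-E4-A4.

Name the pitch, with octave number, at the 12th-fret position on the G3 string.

G4

The open G3 string plus 12 semitones: G–G#–A–A#–…–F–F#–G.
The walk passes from B into C once, so the octave number goes from 3 to 4.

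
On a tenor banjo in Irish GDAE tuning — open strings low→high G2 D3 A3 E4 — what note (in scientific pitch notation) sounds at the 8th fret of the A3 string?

A3 is MIDI 57. Adding 8 gives 65, which is F4.

F4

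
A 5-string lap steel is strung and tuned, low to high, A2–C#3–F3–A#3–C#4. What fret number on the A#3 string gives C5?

C5 is 14 semitones above the open A#3 (A#–B–C–C#–…–A#–B–C), so it sits at fret 14.

14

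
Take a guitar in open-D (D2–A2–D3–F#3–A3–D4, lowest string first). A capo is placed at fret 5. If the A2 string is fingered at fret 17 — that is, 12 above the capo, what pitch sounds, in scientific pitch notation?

D4

The capo raises the open A2 by 5 semitones to D3; fretting 12 more gives A2 + 5 + 12 = A2 + 17 semitones = D4.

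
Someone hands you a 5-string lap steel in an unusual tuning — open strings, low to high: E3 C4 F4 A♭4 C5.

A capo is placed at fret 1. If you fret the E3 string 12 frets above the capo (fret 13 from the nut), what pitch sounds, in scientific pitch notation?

The capo raises the open E3 by 1 semitone to F3; fretting 12 more gives E3 + 1 + 12 = E3 + 13 semitones = F4.

F4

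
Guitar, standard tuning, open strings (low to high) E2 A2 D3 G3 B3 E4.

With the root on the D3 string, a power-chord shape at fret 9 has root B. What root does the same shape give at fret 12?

Moving from fret 9 to fret 12 shifts the root by 3 semitones.
B up 3 semitones is D.

D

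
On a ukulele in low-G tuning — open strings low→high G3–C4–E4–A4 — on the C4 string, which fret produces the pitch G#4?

8

G#4 is 8 semitones above the open C4 (C–C#–D–D#–E–F–F#–G–G#), so it sits at fret 8.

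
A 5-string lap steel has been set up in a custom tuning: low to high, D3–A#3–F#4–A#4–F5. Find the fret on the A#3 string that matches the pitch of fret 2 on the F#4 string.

10

Fret 2 on F#4 is MIDI 66 + 2 = 68 (G#4). On the A#3 string (open MIDI 58), that pitch is 68 − 58 = fret 10.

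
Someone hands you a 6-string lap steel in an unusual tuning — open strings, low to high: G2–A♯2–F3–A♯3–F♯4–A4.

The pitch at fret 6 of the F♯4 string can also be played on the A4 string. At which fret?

3

F♯4 at fret 6 is F♯4 + 6 semitones = C5.
The open A4 string is 3 semitones above the open F♯4, so the same pitch on the A4 string lies at fret 6 − 3 = 3.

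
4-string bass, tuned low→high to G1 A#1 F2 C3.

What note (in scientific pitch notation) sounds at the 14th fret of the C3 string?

D4

C3 is MIDI 48. Adding 14 gives 62, which is D4.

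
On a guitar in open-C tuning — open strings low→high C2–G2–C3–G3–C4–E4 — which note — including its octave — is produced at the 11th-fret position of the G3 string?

F#4

G3 is MIDI 55. Adding 11 gives 66, which is F#4.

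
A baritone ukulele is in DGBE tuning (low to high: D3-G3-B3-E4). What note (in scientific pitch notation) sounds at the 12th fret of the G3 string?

Each fret is one semitone, so G3 + 12 = G4.

G4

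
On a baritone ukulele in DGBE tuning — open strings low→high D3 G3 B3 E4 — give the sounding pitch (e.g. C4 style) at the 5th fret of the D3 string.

D3 is MIDI 50. Adding 5 gives 55, which is G3.

G3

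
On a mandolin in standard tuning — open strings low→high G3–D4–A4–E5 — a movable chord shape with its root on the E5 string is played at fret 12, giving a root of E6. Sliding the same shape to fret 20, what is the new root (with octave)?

Moving from fret 12 to fret 20 shifts the root by 8 semitones.
E6 up 8 semitones is C7.

C7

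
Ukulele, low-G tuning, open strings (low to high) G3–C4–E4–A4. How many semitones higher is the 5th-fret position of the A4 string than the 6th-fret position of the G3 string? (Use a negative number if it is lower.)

A4 at fret 5 → D5 (MIDI 74); G3 at fret 6 → C♯4 (MIDI 61).
74 − 61 = 13, so the two pitches are 13 semitones apart.

13 semitones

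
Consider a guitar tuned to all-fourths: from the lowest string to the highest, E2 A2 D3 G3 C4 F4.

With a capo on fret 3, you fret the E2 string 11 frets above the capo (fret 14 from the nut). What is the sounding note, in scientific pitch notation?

The capo raises the open E2 by 3 semitones to G2; fretting 11 more gives E2 + 3 + 11 = E2 + 14 semitones = F♯3.
(Also written G♭.)

F♯3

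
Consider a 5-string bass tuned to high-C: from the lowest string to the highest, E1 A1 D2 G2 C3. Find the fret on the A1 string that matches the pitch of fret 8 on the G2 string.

18

G2 at fret 8 is G2 + 8 semitones = D#3.
The open A1 string is 10 semitones below the open G2, so the same pitch on the A1 string lies at fret 8 + 10 = 18.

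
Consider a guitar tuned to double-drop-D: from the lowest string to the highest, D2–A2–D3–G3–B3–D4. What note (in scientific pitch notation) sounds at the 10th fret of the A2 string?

Each fret is one semitone, so A2 + 10 = G3.

G3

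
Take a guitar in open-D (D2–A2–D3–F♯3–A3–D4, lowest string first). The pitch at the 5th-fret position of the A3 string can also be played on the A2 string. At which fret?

A3 at fret 5 is A3 + 5 semitones = D4.
The open A2 string is 12 semitones below the open A3, so the same pitch on the A2 string lies at fret 5 + 12 = 17.

17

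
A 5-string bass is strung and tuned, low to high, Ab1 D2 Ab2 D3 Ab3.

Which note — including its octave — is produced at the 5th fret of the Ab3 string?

Db4

The open Ab3 string plus 5 semitones: Ab–A–Bb–B–C–Db.
The walk passes from B into C once, so the octave number goes from 3 to 4.
(Equivalently spelled C#4.)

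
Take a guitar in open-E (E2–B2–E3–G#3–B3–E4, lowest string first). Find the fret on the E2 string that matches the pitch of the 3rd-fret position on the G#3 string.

19

Fret 3 on G#3 is MIDI 56 + 3 = 59 (B3). On the E2 string (open MIDI 40), that pitch is 59 − 40 = fret 19.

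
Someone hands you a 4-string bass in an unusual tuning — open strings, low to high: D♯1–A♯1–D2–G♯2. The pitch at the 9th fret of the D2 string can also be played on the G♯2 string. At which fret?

3

Fret 9 on D2 is MIDI 38 + 9 = 47 (B2). On the G♯2 string (open MIDI 44), that pitch is 47 − 44 = fret 3.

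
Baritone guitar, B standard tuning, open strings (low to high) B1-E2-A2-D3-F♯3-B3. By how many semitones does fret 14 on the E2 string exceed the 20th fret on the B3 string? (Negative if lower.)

E2 at fret 14 → F♯3 (MIDI 54); B3 at fret 20 → G5 (MIDI 79).
54 − 79 = -25, so the two pitches are 25 semitones apart.

-25 semitones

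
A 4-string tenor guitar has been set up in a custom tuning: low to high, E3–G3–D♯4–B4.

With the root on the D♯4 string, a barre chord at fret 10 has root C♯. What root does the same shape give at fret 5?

G♯

Moving from fret 10 to fret 5 shifts the root by -5 semitones.
C♯ down 5 semitones is G♯.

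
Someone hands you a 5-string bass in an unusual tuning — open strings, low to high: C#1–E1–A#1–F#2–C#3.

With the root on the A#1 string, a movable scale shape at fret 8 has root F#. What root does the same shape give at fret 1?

Moving from fret 8 to fret 1 shifts the root by -7 semitones.
F# down 7 semitones is B.

B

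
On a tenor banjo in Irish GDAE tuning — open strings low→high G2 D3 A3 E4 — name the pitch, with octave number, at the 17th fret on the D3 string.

D3 is MIDI 50. Adding 17 gives 67, which is G4.

G4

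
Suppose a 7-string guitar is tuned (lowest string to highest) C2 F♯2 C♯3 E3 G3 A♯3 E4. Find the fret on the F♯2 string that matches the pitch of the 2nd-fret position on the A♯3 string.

Fret 2 on A♯3 is MIDI 58 + 2 = 60 (C4). On the F♯2 string (open MIDI 42), that pitch is 60 − 42 = fret 18.

18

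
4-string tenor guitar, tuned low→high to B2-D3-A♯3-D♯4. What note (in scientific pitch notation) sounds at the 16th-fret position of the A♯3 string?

D5

The open A♯3 string plus 16 semitones: A#–B–C–C#–…–C–C#–D.
The walk passes from B into C 2 times, so the octave number goes from 3 to 5.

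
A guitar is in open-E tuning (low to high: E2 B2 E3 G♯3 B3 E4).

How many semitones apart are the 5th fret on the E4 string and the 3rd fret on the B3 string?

E4 at fret 5 → A4 (MIDI 69); B3 at fret 3 → D4 (MIDI 62).
69 − 62 = 7, so the two pitches are 7 semitones apart, with A4 the higher.

7 semitones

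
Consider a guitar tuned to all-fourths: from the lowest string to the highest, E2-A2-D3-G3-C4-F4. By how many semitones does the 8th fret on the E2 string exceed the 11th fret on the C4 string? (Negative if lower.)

E2 at fret 8 → C3 (MIDI 48); C4 at fret 11 → B4 (MIDI 71).
48 − 71 = -23, so the two pitches are 23 semitones apart.

-23 semitones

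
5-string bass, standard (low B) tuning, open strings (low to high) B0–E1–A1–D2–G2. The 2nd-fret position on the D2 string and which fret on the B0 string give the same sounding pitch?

17

Fret 2 on D2 is MIDI 38 + 2 = 40 (E2). On the B0 string (open MIDI 23), that pitch is 40 − 23 = fret 17.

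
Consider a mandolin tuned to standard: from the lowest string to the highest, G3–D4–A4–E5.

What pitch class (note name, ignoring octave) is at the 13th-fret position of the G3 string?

G#

The open G3 string plus 13 semitones: G–G#–A–A#–…–F#–G–G#.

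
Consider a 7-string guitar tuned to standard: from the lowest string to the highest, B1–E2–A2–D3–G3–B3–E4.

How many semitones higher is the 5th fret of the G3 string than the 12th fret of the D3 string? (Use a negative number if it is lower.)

G3 at fret 5 → C4 (MIDI 60); D3 at fret 12 → D4 (MIDI 62).
60 − 62 = -2, so the two pitches are 2 semitones apart.

-2 semitones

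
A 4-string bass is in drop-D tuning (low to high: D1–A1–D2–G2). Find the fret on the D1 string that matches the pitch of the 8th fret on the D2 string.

20

Fret 8 on D2 is MIDI 38 + 8 = 46 (A#2). On the D1 string (open MIDI 26), that pitch is 46 − 26 = fret 20.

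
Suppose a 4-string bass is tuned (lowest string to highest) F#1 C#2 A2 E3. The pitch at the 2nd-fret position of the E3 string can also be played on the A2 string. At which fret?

9

Fret 2 on E3 is MIDI 52 + 2 = 54 (F#3). On the A2 string (open MIDI 45), that pitch is 54 − 45 = fret 9.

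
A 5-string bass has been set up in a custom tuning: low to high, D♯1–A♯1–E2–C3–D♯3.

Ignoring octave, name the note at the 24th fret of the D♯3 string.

D♯3 is MIDI 51. Adding 24 gives 75; 75 mod 12 = 3, i.e. D♯.
(Equivalently spelled E♭.)

D♯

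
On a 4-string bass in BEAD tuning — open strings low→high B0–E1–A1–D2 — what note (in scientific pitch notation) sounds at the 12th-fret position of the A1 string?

A1 is MIDI 33. Adding 12 gives 45, which is A2.

A2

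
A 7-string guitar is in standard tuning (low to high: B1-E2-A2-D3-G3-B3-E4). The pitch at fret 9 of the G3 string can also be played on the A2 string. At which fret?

19

G3 at fret 9 is G3 + 9 semitones = E4.
The open A2 string is 10 semitones below the open G3, so the same pitch on the A2 string lies at fret 9 + 10 = 19.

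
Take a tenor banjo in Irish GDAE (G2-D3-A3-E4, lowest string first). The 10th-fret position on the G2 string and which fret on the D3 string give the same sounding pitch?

3

G2 at fret 10 is G2 + 10 semitones = F3.
The open D3 string is 7 semitones above the open G2, so the same pitch on the D3 string lies at fret 10 − 7 = 3.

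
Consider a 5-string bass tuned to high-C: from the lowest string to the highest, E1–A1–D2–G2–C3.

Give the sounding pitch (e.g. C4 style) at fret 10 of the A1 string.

Each fret is one semitone, so A1 + 10 = G2.

G2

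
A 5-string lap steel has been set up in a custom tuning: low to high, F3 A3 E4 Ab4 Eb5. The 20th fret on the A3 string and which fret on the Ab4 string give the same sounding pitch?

9

Fret 20 on A3 is MIDI 57 + 20 = 77 (F5). On the Ab4 string (open MIDI 68), that pitch is 77 − 68 = fret 9.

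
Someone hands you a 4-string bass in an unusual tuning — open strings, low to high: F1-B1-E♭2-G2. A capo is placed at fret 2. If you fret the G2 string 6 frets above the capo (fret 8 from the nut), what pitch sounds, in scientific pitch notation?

E♭3

The capo raises the open G2 by 2 semitones to A2; fretting 6 more gives G2 + 2 + 6 = G2 + 8 semitones = E♭3.
(Also written D♯.)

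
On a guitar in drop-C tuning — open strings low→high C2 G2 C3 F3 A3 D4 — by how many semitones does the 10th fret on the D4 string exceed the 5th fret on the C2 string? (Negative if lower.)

D4 at fret 10 → C5 (MIDI 72); C2 at fret 5 → F2 (MIDI 41).
72 − 41 = 31, so the two pitches are 31 semitones apart.

31 semitones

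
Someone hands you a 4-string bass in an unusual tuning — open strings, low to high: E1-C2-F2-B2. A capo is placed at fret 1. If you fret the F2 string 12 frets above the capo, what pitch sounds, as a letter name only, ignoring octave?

F♯

The capo raises the open F2 by 1 semitone to F♯2; fretting 12 more gives F2 + 1 + 12 = F2 + 13 semitones, landing on F♯.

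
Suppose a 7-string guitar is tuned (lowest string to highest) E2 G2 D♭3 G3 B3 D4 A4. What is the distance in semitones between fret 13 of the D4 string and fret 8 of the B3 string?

8 semitones

D4 at fret 13 → E♭5 (MIDI 75); B3 at fret 8 → G4 (MIDI 67).
75 − 67 = 8, so the two pitches are 8 semitones apart, with E♭5 the higher.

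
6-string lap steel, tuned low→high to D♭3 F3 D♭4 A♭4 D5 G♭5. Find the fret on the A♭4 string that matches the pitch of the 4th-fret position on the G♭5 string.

14

G♭5 at fret 4 is G♭5 + 4 semitones = B♭5.
The open A♭4 string is 10 semitones below the open G♭5, so the same pitch on the A♭4 string lies at fret 4 + 10 = 14.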